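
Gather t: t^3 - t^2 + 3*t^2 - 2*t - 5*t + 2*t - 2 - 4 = t^3 + 2*t^2 - 5*t - 6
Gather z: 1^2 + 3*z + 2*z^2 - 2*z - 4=2*z^2 + z - 3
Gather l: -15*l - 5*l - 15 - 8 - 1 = -20*l - 24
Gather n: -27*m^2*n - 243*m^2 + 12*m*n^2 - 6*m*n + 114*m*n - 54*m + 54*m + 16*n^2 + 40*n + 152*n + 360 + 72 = -243*m^2 + n^2*(12*m + 16) + n*(-27*m^2 + 108*m + 192) + 432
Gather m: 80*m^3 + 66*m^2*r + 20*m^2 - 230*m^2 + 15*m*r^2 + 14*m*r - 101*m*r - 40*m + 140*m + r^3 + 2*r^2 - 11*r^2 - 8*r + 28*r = 80*m^3 + m^2*(66*r - 210) + m*(15*r^2 - 87*r + 100) + r^3 - 9*r^2 + 20*r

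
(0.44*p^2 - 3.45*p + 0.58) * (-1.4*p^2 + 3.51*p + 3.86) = -0.616*p^4 + 6.3744*p^3 - 11.2231*p^2 - 11.2812*p + 2.2388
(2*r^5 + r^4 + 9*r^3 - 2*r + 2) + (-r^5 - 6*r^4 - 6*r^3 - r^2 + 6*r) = r^5 - 5*r^4 + 3*r^3 - r^2 + 4*r + 2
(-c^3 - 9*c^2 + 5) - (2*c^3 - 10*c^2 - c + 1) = -3*c^3 + c^2 + c + 4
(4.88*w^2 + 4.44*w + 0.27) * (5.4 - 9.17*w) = -44.7496*w^3 - 14.3628*w^2 + 21.5001*w + 1.458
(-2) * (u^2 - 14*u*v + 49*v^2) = -2*u^2 + 28*u*v - 98*v^2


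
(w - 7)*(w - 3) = w^2 - 10*w + 21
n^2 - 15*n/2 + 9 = (n - 6)*(n - 3/2)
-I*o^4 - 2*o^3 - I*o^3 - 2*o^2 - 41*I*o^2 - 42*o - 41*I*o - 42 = (o - 7*I)*(o - I)*(o + 6*I)*(-I*o - I)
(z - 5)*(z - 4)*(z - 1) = z^3 - 10*z^2 + 29*z - 20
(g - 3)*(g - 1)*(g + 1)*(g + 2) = g^4 - g^3 - 7*g^2 + g + 6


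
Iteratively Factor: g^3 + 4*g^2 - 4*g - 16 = (g - 2)*(g^2 + 6*g + 8) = (g - 2)*(g + 2)*(g + 4)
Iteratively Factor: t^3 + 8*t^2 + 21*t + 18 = (t + 3)*(t^2 + 5*t + 6) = (t + 3)^2*(t + 2)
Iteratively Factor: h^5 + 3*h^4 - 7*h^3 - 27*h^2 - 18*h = (h + 3)*(h^4 - 7*h^2 - 6*h) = h*(h + 3)*(h^3 - 7*h - 6) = h*(h - 3)*(h + 3)*(h^2 + 3*h + 2) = h*(h - 3)*(h + 2)*(h + 3)*(h + 1)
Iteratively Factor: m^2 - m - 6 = (m - 3)*(m + 2)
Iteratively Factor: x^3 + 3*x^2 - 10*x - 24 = (x + 4)*(x^2 - x - 6) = (x - 3)*(x + 4)*(x + 2)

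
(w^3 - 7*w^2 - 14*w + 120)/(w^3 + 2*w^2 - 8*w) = (w^2 - 11*w + 30)/(w*(w - 2))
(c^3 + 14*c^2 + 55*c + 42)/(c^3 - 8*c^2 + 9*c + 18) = (c^2 + 13*c + 42)/(c^2 - 9*c + 18)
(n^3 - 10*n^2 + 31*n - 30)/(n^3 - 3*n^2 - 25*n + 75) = (n - 2)/(n + 5)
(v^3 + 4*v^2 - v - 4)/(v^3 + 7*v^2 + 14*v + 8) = (v - 1)/(v + 2)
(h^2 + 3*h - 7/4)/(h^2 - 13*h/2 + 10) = (4*h^2 + 12*h - 7)/(2*(2*h^2 - 13*h + 20))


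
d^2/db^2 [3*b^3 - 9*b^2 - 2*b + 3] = 18*b - 18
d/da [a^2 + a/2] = 2*a + 1/2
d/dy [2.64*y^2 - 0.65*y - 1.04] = 5.28*y - 0.65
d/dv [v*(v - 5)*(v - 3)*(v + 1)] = 4*v^3 - 21*v^2 + 14*v + 15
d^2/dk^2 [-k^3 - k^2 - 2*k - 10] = -6*k - 2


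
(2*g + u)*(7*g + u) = 14*g^2 + 9*g*u + u^2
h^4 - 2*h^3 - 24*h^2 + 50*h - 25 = (h - 5)*(h - 1)^2*(h + 5)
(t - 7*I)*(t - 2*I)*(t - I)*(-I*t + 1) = -I*t^4 - 9*t^3 + 13*I*t^2 - 9*t + 14*I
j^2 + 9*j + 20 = (j + 4)*(j + 5)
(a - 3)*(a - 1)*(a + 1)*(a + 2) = a^4 - a^3 - 7*a^2 + a + 6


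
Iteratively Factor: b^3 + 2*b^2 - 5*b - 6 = (b + 3)*(b^2 - b - 2) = (b + 1)*(b + 3)*(b - 2)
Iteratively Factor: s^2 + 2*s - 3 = (s - 1)*(s + 3)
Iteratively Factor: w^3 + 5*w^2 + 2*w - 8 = (w + 2)*(w^2 + 3*w - 4) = (w - 1)*(w + 2)*(w + 4)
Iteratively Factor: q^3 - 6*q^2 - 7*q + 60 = (q + 3)*(q^2 - 9*q + 20) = (q - 4)*(q + 3)*(q - 5)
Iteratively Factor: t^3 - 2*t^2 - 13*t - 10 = (t + 2)*(t^2 - 4*t - 5) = (t + 1)*(t + 2)*(t - 5)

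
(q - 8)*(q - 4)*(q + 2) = q^3 - 10*q^2 + 8*q + 64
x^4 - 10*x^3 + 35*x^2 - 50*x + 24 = (x - 4)*(x - 3)*(x - 2)*(x - 1)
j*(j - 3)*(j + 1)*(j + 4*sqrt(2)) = j^4 - 2*j^3 + 4*sqrt(2)*j^3 - 8*sqrt(2)*j^2 - 3*j^2 - 12*sqrt(2)*j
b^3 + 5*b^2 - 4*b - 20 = (b - 2)*(b + 2)*(b + 5)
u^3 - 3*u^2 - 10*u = u*(u - 5)*(u + 2)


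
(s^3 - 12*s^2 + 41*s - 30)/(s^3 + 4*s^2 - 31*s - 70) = (s^2 - 7*s + 6)/(s^2 + 9*s + 14)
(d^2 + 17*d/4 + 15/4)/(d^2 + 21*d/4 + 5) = (d + 3)/(d + 4)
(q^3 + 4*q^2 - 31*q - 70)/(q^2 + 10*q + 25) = (q^3 + 4*q^2 - 31*q - 70)/(q^2 + 10*q + 25)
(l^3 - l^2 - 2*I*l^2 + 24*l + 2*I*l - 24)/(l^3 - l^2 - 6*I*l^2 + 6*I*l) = (l + 4*I)/l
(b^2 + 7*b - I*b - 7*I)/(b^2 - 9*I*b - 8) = (b + 7)/(b - 8*I)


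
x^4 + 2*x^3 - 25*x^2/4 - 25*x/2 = x*(x - 5/2)*(x + 2)*(x + 5/2)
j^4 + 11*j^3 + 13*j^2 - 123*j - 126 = (j - 3)*(j + 1)*(j + 6)*(j + 7)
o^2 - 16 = (o - 4)*(o + 4)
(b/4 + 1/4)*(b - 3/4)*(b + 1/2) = b^3/4 + 3*b^2/16 - 5*b/32 - 3/32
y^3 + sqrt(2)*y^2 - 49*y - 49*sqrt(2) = (y - 7)*(y + 7)*(y + sqrt(2))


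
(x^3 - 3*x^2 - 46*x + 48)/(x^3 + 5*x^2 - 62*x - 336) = (x - 1)/(x + 7)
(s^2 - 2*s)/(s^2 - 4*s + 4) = s/(s - 2)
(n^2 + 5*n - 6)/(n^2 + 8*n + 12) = (n - 1)/(n + 2)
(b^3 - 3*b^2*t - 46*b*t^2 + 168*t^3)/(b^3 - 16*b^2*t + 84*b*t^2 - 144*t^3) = (-b - 7*t)/(-b + 6*t)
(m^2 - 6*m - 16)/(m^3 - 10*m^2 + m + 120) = (m + 2)/(m^2 - 2*m - 15)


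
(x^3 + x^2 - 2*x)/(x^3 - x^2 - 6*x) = (x - 1)/(x - 3)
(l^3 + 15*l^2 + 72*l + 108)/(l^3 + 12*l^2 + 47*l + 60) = (l^2 + 12*l + 36)/(l^2 + 9*l + 20)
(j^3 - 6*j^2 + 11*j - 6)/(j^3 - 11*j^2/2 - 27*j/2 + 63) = 2*(j^2 - 3*j + 2)/(2*j^2 - 5*j - 42)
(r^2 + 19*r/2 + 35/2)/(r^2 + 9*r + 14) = (r + 5/2)/(r + 2)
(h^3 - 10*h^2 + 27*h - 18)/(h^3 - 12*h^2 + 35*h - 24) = (h - 6)/(h - 8)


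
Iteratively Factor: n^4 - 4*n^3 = (n)*(n^3 - 4*n^2) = n*(n - 4)*(n^2) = n^2*(n - 4)*(n)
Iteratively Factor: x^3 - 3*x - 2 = (x + 1)*(x^2 - x - 2) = (x + 1)^2*(x - 2)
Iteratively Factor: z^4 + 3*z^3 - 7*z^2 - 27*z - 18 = (z + 3)*(z^3 - 7*z - 6) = (z + 2)*(z + 3)*(z^2 - 2*z - 3) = (z + 1)*(z + 2)*(z + 3)*(z - 3)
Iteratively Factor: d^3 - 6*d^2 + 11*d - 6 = (d - 3)*(d^2 - 3*d + 2) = (d - 3)*(d - 1)*(d - 2)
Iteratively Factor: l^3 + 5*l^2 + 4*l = (l + 1)*(l^2 + 4*l) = (l + 1)*(l + 4)*(l)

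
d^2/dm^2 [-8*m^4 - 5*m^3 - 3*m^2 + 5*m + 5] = -96*m^2 - 30*m - 6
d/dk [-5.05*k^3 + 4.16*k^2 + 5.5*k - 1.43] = -15.15*k^2 + 8.32*k + 5.5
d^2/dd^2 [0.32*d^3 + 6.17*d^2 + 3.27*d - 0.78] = 1.92*d + 12.34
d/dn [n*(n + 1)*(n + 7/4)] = 3*n^2 + 11*n/2 + 7/4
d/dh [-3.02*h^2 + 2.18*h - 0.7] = 2.18 - 6.04*h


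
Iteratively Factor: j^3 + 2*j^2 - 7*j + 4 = (j - 1)*(j^2 + 3*j - 4) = (j - 1)*(j + 4)*(j - 1)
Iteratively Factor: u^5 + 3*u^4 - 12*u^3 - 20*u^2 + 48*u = (u + 4)*(u^4 - u^3 - 8*u^2 + 12*u) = (u + 3)*(u + 4)*(u^3 - 4*u^2 + 4*u) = (u - 2)*(u + 3)*(u + 4)*(u^2 - 2*u) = u*(u - 2)*(u + 3)*(u + 4)*(u - 2)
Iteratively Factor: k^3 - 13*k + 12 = (k - 1)*(k^2 + k - 12) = (k - 3)*(k - 1)*(k + 4)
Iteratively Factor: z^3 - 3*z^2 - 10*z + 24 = (z - 2)*(z^2 - z - 12) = (z - 2)*(z + 3)*(z - 4)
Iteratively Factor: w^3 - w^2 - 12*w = (w - 4)*(w^2 + 3*w) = w*(w - 4)*(w + 3)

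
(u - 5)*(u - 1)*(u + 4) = u^3 - 2*u^2 - 19*u + 20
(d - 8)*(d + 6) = d^2 - 2*d - 48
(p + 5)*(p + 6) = p^2 + 11*p + 30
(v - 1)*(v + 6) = v^2 + 5*v - 6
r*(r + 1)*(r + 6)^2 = r^4 + 13*r^3 + 48*r^2 + 36*r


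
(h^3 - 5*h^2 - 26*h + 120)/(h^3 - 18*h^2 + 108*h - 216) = (h^2 + h - 20)/(h^2 - 12*h + 36)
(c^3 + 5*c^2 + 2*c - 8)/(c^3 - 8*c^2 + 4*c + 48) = (c^2 + 3*c - 4)/(c^2 - 10*c + 24)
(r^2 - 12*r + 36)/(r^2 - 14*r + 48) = (r - 6)/(r - 8)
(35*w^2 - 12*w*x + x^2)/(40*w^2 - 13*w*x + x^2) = (-7*w + x)/(-8*w + x)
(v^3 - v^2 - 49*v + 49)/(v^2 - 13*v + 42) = (v^2 + 6*v - 7)/(v - 6)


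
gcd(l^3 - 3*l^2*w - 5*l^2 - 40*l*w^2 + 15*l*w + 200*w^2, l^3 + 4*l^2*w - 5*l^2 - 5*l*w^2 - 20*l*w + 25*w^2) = l^2 + 5*l*w - 5*l - 25*w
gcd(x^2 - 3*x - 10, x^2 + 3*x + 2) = x + 2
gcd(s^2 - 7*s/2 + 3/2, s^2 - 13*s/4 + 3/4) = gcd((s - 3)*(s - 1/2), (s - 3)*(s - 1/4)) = s - 3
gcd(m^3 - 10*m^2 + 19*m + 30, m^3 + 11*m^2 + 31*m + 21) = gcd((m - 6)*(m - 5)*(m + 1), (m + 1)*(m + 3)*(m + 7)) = m + 1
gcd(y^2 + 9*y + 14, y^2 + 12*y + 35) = y + 7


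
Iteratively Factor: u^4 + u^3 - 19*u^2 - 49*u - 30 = (u - 5)*(u^3 + 6*u^2 + 11*u + 6) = (u - 5)*(u + 3)*(u^2 + 3*u + 2) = (u - 5)*(u + 1)*(u + 3)*(u + 2)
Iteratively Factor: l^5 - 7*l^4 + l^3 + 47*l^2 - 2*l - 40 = (l - 1)*(l^4 - 6*l^3 - 5*l^2 + 42*l + 40) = (l - 1)*(l + 1)*(l^3 - 7*l^2 + 2*l + 40) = (l - 5)*(l - 1)*(l + 1)*(l^2 - 2*l - 8) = (l - 5)*(l - 4)*(l - 1)*(l + 1)*(l + 2)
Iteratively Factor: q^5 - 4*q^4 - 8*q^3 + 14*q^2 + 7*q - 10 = (q - 5)*(q^4 + q^3 - 3*q^2 - q + 2) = (q - 5)*(q - 1)*(q^3 + 2*q^2 - q - 2) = (q - 5)*(q - 1)*(q + 1)*(q^2 + q - 2) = (q - 5)*(q - 1)*(q + 1)*(q + 2)*(q - 1)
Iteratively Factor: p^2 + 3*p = (p)*(p + 3)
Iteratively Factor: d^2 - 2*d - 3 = (d - 3)*(d + 1)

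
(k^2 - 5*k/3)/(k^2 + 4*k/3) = (3*k - 5)/(3*k + 4)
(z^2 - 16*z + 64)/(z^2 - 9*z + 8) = (z - 8)/(z - 1)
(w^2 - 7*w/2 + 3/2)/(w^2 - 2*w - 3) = (w - 1/2)/(w + 1)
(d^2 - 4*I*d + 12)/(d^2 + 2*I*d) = (d - 6*I)/d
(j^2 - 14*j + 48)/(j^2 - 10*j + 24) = (j - 8)/(j - 4)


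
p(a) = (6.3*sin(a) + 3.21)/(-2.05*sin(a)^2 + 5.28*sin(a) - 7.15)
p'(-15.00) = 0.38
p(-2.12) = 0.16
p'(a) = (4.1*sin(a)*cos(a) - 5.28*cos(a))*(6.3*sin(a) + 3.21)/(-2.05*sin(a)^2 + 5.28*sin(a) - 7.15)^2 + 6.3*cos(a)/(-2.05*sin(a)^2 + 5.28*sin(a) - 7.15)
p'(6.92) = -1.78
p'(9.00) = 1.75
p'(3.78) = 0.43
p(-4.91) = -2.38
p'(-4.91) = -0.46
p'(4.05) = 0.25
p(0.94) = -1.96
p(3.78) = 0.05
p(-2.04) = 0.18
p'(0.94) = -1.42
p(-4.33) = -2.25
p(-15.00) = 0.08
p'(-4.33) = 0.89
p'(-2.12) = 0.19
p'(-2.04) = 0.16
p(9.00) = -1.09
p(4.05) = 0.14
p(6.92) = -1.47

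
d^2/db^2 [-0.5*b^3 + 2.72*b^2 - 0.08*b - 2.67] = 5.44 - 3.0*b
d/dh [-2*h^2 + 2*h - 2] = 2 - 4*h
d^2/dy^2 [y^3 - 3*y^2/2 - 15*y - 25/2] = 6*y - 3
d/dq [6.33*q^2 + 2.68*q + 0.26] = 12.66*q + 2.68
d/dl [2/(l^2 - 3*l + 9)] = 2*(3 - 2*l)/(l^2 - 3*l + 9)^2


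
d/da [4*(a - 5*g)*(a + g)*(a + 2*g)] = 12*a^2 - 16*a*g - 52*g^2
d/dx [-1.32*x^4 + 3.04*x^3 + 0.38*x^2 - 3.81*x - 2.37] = -5.28*x^3 + 9.12*x^2 + 0.76*x - 3.81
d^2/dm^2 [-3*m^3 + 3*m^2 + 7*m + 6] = 6 - 18*m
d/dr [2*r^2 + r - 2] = 4*r + 1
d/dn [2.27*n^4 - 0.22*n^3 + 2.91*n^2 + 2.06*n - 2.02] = 9.08*n^3 - 0.66*n^2 + 5.82*n + 2.06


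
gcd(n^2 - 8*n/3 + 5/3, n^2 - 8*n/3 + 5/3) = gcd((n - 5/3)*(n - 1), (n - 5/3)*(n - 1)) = n^2 - 8*n/3 + 5/3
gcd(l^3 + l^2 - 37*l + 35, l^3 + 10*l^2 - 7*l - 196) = l + 7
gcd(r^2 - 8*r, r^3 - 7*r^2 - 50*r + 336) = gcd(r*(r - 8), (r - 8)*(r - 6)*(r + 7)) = r - 8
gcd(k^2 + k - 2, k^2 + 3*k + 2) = k + 2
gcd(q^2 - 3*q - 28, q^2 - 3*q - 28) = q^2 - 3*q - 28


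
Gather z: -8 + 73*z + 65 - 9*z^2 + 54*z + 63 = -9*z^2 + 127*z + 120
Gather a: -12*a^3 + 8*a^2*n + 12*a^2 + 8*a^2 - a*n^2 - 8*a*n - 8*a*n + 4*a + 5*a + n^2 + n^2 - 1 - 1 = -12*a^3 + a^2*(8*n + 20) + a*(-n^2 - 16*n + 9) + 2*n^2 - 2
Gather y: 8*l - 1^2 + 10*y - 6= 8*l + 10*y - 7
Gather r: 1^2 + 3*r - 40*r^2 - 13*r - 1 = -40*r^2 - 10*r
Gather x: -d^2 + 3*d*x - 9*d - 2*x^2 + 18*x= -d^2 - 9*d - 2*x^2 + x*(3*d + 18)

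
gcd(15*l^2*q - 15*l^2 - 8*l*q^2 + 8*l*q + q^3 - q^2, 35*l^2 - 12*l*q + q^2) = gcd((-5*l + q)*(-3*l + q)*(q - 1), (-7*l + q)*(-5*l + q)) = -5*l + q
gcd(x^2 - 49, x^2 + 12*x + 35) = x + 7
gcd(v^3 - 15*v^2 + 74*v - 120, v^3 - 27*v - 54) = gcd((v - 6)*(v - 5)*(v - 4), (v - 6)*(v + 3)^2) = v - 6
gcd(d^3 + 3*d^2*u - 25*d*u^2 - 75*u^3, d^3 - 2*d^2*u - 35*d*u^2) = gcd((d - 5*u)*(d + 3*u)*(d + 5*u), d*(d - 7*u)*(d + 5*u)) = d + 5*u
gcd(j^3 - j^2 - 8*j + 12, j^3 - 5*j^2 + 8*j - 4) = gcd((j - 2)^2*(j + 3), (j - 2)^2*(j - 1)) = j^2 - 4*j + 4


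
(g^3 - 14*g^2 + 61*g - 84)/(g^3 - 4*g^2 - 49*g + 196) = (g - 3)/(g + 7)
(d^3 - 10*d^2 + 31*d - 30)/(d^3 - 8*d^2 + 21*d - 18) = (d - 5)/(d - 3)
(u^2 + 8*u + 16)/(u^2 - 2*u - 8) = (u^2 + 8*u + 16)/(u^2 - 2*u - 8)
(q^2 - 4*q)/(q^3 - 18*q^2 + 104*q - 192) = q/(q^2 - 14*q + 48)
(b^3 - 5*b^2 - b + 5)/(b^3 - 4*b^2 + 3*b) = (b^2 - 4*b - 5)/(b*(b - 3))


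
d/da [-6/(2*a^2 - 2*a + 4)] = 3*(2*a - 1)/(a^2 - a + 2)^2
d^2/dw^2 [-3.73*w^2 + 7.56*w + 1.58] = -7.46000000000000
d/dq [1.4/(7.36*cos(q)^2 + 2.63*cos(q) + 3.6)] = (20.608*cos(q) + 3.682)*sin(q)/(7.36*cos(q)^2 + 2.63*cos(q) + 3.6)^2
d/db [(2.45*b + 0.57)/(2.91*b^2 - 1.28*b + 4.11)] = (-7.1295*b^2 - 3.3174*b + 10.7991)/(8.4681*b^4 - 7.4496*b^3 + 25.5586*b^2 - 10.5216*b + 16.8921)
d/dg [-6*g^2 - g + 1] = -12*g - 1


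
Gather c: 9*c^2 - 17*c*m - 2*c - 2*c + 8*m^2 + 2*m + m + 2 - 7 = 9*c^2 + c*(-17*m - 4) + 8*m^2 + 3*m - 5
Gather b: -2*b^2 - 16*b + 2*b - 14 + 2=-2*b^2 - 14*b - 12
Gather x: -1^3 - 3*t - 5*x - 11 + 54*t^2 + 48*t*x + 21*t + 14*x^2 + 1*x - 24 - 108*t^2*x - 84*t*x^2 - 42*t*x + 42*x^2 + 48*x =54*t^2 + 18*t + x^2*(56 - 84*t) + x*(-108*t^2 + 6*t + 44) - 36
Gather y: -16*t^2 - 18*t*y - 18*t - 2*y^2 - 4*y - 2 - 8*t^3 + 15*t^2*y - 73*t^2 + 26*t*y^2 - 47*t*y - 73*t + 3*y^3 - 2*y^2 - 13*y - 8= -8*t^3 - 89*t^2 - 91*t + 3*y^3 + y^2*(26*t - 4) + y*(15*t^2 - 65*t - 17) - 10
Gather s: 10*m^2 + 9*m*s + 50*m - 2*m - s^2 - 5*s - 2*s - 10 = 10*m^2 + 48*m - s^2 + s*(9*m - 7) - 10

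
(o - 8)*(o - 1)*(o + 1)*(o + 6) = o^4 - 2*o^3 - 49*o^2 + 2*o + 48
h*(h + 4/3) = h^2 + 4*h/3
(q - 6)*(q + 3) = q^2 - 3*q - 18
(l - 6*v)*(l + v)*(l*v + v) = l^3*v - 5*l^2*v^2 + l^2*v - 6*l*v^3 - 5*l*v^2 - 6*v^3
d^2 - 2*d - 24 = (d - 6)*(d + 4)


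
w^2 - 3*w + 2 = (w - 2)*(w - 1)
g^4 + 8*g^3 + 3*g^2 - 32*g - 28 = (g - 2)*(g + 1)*(g + 2)*(g + 7)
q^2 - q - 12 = (q - 4)*(q + 3)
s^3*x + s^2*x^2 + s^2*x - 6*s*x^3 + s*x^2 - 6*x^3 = (s - 2*x)*(s + 3*x)*(s*x + x)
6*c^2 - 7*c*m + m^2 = (-6*c + m)*(-c + m)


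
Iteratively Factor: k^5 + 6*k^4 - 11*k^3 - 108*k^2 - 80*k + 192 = (k + 4)*(k^4 + 2*k^3 - 19*k^2 - 32*k + 48) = (k + 3)*(k + 4)*(k^3 - k^2 - 16*k + 16) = (k + 3)*(k + 4)^2*(k^2 - 5*k + 4) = (k - 1)*(k + 3)*(k + 4)^2*(k - 4)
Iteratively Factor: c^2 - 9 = (c + 3)*(c - 3)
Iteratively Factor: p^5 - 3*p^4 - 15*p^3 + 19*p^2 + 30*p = (p + 3)*(p^4 - 6*p^3 + 3*p^2 + 10*p) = (p - 2)*(p + 3)*(p^3 - 4*p^2 - 5*p) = p*(p - 2)*(p + 3)*(p^2 - 4*p - 5) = p*(p - 5)*(p - 2)*(p + 3)*(p + 1)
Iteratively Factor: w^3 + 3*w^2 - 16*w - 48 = (w - 4)*(w^2 + 7*w + 12) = (w - 4)*(w + 4)*(w + 3)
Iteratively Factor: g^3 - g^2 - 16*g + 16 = (g + 4)*(g^2 - 5*g + 4) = (g - 4)*(g + 4)*(g - 1)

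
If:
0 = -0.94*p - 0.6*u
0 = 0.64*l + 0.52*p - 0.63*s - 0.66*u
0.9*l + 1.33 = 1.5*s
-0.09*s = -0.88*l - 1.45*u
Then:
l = 0.74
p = 0.23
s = 1.33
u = -0.37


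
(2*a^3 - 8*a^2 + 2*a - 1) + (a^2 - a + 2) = 2*a^3 - 7*a^2 + a + 1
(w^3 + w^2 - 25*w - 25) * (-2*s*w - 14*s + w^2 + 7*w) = -2*s*w^4 - 16*s*w^3 + 36*s*w^2 + 400*s*w + 350*s + w^5 + 8*w^4 - 18*w^3 - 200*w^2 - 175*w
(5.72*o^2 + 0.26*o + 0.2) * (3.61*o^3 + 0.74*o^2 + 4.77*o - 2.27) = 20.6492*o^5 + 5.1714*o^4 + 28.1988*o^3 - 11.5962*o^2 + 0.3638*o - 0.454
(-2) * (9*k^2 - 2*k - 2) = -18*k^2 + 4*k + 4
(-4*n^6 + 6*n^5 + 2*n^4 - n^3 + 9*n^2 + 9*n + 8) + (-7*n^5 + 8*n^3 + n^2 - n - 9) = -4*n^6 - n^5 + 2*n^4 + 7*n^3 + 10*n^2 + 8*n - 1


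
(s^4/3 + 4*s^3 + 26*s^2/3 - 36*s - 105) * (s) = s^5/3 + 4*s^4 + 26*s^3/3 - 36*s^2 - 105*s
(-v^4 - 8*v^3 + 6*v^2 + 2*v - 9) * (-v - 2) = v^5 + 10*v^4 + 10*v^3 - 14*v^2 + 5*v + 18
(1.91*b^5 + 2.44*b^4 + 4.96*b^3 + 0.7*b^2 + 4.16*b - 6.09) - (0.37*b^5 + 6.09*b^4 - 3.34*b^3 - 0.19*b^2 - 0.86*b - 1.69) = 1.54*b^5 - 3.65*b^4 + 8.3*b^3 + 0.89*b^2 + 5.02*b - 4.4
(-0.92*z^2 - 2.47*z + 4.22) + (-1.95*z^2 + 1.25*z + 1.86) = -2.87*z^2 - 1.22*z + 6.08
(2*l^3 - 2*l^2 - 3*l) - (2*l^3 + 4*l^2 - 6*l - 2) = -6*l^2 + 3*l + 2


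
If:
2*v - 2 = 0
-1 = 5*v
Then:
No Solution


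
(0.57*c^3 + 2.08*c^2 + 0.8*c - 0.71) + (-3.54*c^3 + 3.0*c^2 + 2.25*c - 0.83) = -2.97*c^3 + 5.08*c^2 + 3.05*c - 1.54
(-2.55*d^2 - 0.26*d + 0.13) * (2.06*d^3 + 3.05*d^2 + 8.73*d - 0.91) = -5.253*d^5 - 8.3131*d^4 - 22.7867*d^3 + 0.4472*d^2 + 1.3715*d - 0.1183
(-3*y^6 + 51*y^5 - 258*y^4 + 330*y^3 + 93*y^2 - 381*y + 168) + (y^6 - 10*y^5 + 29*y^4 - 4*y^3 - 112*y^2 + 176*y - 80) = -2*y^6 + 41*y^5 - 229*y^4 + 326*y^3 - 19*y^2 - 205*y + 88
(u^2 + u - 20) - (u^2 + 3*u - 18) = -2*u - 2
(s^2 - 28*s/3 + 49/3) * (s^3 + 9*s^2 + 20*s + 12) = s^5 - s^4/3 - 143*s^3/3 - 83*s^2/3 + 644*s/3 + 196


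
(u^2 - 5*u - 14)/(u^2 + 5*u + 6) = (u - 7)/(u + 3)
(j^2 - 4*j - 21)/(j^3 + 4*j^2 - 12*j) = (j^2 - 4*j - 21)/(j*(j^2 + 4*j - 12))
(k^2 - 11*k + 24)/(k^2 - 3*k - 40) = (k - 3)/(k + 5)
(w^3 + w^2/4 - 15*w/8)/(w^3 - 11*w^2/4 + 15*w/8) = (2*w + 3)/(2*w - 3)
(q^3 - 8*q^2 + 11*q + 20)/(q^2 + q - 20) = (q^2 - 4*q - 5)/(q + 5)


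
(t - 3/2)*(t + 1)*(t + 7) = t^3 + 13*t^2/2 - 5*t - 21/2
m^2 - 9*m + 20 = (m - 5)*(m - 4)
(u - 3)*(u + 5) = u^2 + 2*u - 15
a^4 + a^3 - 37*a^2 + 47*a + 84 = (a - 4)*(a - 3)*(a + 1)*(a + 7)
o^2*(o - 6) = o^3 - 6*o^2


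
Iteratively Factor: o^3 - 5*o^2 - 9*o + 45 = (o - 5)*(o^2 - 9) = (o - 5)*(o + 3)*(o - 3)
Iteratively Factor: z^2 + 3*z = (z + 3)*(z)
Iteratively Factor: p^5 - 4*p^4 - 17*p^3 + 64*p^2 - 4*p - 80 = (p - 2)*(p^4 - 2*p^3 - 21*p^2 + 22*p + 40) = (p - 5)*(p - 2)*(p^3 + 3*p^2 - 6*p - 8) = (p - 5)*(p - 2)*(p + 1)*(p^2 + 2*p - 8) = (p - 5)*(p - 2)*(p + 1)*(p + 4)*(p - 2)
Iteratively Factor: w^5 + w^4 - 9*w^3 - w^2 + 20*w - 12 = (w - 1)*(w^4 + 2*w^3 - 7*w^2 - 8*w + 12) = (w - 1)^2*(w^3 + 3*w^2 - 4*w - 12) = (w - 1)^2*(w + 2)*(w^2 + w - 6) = (w - 1)^2*(w + 2)*(w + 3)*(w - 2)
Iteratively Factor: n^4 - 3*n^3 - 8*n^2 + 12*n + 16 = (n + 1)*(n^3 - 4*n^2 - 4*n + 16) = (n - 2)*(n + 1)*(n^2 - 2*n - 8) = (n - 2)*(n + 1)*(n + 2)*(n - 4)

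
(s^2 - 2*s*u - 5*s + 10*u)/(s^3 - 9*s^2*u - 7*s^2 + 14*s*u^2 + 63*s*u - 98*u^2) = (s - 5)/(s^2 - 7*s*u - 7*s + 49*u)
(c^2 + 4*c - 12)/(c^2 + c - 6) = (c + 6)/(c + 3)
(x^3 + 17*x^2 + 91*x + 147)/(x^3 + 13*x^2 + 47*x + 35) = (x^2 + 10*x + 21)/(x^2 + 6*x + 5)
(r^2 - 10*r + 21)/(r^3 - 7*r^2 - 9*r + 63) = 1/(r + 3)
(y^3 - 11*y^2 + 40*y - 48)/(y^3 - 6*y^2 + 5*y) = (y^3 - 11*y^2 + 40*y - 48)/(y*(y^2 - 6*y + 5))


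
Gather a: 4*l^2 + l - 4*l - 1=4*l^2 - 3*l - 1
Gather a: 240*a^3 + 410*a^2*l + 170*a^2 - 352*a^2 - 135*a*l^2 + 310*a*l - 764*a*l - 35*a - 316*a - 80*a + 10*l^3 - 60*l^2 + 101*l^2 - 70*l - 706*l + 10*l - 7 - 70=240*a^3 + a^2*(410*l - 182) + a*(-135*l^2 - 454*l - 431) + 10*l^3 + 41*l^2 - 766*l - 77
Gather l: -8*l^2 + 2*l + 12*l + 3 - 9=-8*l^2 + 14*l - 6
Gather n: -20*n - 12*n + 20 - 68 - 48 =-32*n - 96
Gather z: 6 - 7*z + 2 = 8 - 7*z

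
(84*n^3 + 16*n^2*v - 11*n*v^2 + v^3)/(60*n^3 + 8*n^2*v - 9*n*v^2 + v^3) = (-7*n + v)/(-5*n + v)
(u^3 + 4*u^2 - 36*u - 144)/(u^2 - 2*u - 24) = u + 6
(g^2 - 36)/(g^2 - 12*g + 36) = (g + 6)/(g - 6)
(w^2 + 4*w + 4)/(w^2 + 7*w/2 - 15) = 2*(w^2 + 4*w + 4)/(2*w^2 + 7*w - 30)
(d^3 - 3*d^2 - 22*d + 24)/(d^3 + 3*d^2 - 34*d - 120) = (d - 1)/(d + 5)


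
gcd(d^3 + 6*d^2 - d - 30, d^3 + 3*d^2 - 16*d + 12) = d - 2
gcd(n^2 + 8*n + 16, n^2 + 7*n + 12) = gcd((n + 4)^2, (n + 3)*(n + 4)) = n + 4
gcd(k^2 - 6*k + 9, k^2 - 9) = k - 3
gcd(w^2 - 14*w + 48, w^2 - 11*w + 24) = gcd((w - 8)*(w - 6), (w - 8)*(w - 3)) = w - 8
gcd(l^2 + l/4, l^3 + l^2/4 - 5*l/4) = l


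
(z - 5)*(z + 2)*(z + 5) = z^3 + 2*z^2 - 25*z - 50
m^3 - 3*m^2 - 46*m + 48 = (m - 8)*(m - 1)*(m + 6)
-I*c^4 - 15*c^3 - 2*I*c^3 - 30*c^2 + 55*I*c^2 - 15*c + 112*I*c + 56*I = (c + 1)*(c - 8*I)*(c - 7*I)*(-I*c - I)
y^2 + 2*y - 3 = (y - 1)*(y + 3)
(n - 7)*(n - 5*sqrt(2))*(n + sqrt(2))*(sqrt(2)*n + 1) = sqrt(2)*n^4 - 7*sqrt(2)*n^3 - 7*n^3 - 14*sqrt(2)*n^2 + 49*n^2 - 10*n + 98*sqrt(2)*n + 70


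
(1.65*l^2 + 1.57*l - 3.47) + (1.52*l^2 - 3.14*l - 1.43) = 3.17*l^2 - 1.57*l - 4.9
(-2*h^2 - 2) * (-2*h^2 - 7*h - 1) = 4*h^4 + 14*h^3 + 6*h^2 + 14*h + 2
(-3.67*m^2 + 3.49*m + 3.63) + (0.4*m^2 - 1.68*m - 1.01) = -3.27*m^2 + 1.81*m + 2.62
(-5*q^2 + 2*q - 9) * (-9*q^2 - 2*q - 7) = 45*q^4 - 8*q^3 + 112*q^2 + 4*q + 63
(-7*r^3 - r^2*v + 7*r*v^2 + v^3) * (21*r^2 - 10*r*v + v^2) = -147*r^5 + 49*r^4*v + 150*r^3*v^2 - 50*r^2*v^3 - 3*r*v^4 + v^5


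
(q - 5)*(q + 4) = q^2 - q - 20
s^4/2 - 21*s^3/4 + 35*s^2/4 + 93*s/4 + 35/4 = (s/2 + 1/2)*(s - 7)*(s - 5)*(s + 1/2)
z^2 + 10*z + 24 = (z + 4)*(z + 6)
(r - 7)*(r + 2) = r^2 - 5*r - 14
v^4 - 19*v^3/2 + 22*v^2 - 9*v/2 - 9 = (v - 6)*(v - 3)*(v - 1)*(v + 1/2)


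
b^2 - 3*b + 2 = (b - 2)*(b - 1)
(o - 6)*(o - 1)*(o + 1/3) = o^3 - 20*o^2/3 + 11*o/3 + 2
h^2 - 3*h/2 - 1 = (h - 2)*(h + 1/2)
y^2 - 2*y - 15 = (y - 5)*(y + 3)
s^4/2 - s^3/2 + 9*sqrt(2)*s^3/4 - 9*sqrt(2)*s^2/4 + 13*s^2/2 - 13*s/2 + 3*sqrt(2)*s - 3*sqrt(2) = (s/2 + sqrt(2))*(s - 1)*(s + sqrt(2))*(s + 3*sqrt(2)/2)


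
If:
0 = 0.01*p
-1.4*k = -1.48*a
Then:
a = 0.945945945945946*k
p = 0.00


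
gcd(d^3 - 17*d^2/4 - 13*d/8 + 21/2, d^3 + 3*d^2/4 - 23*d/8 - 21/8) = d^2 - d/4 - 21/8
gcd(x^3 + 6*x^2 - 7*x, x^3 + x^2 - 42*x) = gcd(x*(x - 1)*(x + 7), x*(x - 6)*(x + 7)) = x^2 + 7*x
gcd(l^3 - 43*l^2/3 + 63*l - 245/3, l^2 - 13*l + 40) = l - 5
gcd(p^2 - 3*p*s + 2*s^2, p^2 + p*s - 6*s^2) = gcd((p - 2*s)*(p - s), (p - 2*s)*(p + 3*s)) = p - 2*s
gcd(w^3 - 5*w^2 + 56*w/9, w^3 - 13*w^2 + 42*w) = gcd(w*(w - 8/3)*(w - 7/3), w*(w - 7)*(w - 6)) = w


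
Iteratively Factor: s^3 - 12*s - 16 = (s + 2)*(s^2 - 2*s - 8) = (s + 2)^2*(s - 4)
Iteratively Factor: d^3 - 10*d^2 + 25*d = (d - 5)*(d^2 - 5*d) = d*(d - 5)*(d - 5)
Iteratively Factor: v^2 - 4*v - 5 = (v + 1)*(v - 5)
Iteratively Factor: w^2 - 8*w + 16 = (w - 4)*(w - 4)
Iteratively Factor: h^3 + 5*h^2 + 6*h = (h)*(h^2 + 5*h + 6) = h*(h + 2)*(h + 3)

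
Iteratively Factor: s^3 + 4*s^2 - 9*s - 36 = (s + 3)*(s^2 + s - 12) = (s + 3)*(s + 4)*(s - 3)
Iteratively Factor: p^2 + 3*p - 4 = (p + 4)*(p - 1)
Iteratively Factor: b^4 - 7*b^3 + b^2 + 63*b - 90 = (b + 3)*(b^3 - 10*b^2 + 31*b - 30) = (b - 3)*(b + 3)*(b^2 - 7*b + 10) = (b - 3)*(b - 2)*(b + 3)*(b - 5)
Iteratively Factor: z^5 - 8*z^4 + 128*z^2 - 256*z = (z - 4)*(z^4 - 4*z^3 - 16*z^2 + 64*z) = (z - 4)^2*(z^3 - 16*z) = (z - 4)^3*(z^2 + 4*z) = z*(z - 4)^3*(z + 4)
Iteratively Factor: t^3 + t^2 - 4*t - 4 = (t + 2)*(t^2 - t - 2) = (t - 2)*(t + 2)*(t + 1)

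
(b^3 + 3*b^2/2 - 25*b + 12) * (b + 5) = b^4 + 13*b^3/2 - 35*b^2/2 - 113*b + 60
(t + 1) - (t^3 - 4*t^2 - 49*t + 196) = -t^3 + 4*t^2 + 50*t - 195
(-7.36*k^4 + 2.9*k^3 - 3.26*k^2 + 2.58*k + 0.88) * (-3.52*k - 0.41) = 25.9072*k^5 - 7.1904*k^4 + 10.2862*k^3 - 7.745*k^2 - 4.1554*k - 0.3608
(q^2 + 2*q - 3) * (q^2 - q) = q^4 + q^3 - 5*q^2 + 3*q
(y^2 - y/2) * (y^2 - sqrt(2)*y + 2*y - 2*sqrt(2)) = y^4 - sqrt(2)*y^3 + 3*y^3/2 - 3*sqrt(2)*y^2/2 - y^2 + sqrt(2)*y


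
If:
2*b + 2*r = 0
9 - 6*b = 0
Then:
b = 3/2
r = -3/2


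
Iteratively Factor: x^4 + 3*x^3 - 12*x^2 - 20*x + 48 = (x - 2)*(x^3 + 5*x^2 - 2*x - 24) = (x - 2)^2*(x^2 + 7*x + 12) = (x - 2)^2*(x + 4)*(x + 3)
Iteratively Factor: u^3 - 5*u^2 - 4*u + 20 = (u + 2)*(u^2 - 7*u + 10) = (u - 2)*(u + 2)*(u - 5)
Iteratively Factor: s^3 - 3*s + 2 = (s + 2)*(s^2 - 2*s + 1) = (s - 1)*(s + 2)*(s - 1)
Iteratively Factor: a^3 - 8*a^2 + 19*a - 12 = (a - 1)*(a^2 - 7*a + 12) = (a - 3)*(a - 1)*(a - 4)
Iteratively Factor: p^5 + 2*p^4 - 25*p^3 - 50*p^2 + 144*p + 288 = (p + 2)*(p^4 - 25*p^2 + 144) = (p - 4)*(p + 2)*(p^3 + 4*p^2 - 9*p - 36) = (p - 4)*(p - 3)*(p + 2)*(p^2 + 7*p + 12) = (p - 4)*(p - 3)*(p + 2)*(p + 4)*(p + 3)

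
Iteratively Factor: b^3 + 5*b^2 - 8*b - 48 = (b + 4)*(b^2 + b - 12) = (b - 3)*(b + 4)*(b + 4)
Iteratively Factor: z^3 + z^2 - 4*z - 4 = (z + 2)*(z^2 - z - 2) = (z + 1)*(z + 2)*(z - 2)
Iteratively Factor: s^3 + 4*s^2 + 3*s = (s)*(s^2 + 4*s + 3) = s*(s + 1)*(s + 3)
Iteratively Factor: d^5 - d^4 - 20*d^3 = (d - 5)*(d^4 + 4*d^3) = (d - 5)*(d + 4)*(d^3) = d*(d - 5)*(d + 4)*(d^2) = d^2*(d - 5)*(d + 4)*(d)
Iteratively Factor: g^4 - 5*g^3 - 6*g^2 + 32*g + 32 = (g - 4)*(g^3 - g^2 - 10*g - 8) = (g - 4)*(g + 2)*(g^2 - 3*g - 4) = (g - 4)*(g + 1)*(g + 2)*(g - 4)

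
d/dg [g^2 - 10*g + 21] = 2*g - 10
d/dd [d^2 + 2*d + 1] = 2*d + 2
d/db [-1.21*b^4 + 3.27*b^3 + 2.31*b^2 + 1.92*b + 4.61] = -4.84*b^3 + 9.81*b^2 + 4.62*b + 1.92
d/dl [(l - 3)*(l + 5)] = 2*l + 2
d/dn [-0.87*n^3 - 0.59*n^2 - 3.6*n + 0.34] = -2.61*n^2 - 1.18*n - 3.6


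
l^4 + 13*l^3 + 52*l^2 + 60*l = l*(l + 2)*(l + 5)*(l + 6)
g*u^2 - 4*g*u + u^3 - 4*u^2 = u*(g + u)*(u - 4)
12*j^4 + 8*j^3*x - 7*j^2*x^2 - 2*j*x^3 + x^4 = (-3*j + x)*(-2*j + x)*(j + x)*(2*j + x)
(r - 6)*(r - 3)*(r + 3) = r^3 - 6*r^2 - 9*r + 54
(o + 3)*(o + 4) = o^2 + 7*o + 12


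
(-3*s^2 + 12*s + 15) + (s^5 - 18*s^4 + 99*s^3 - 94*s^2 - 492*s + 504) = s^5 - 18*s^4 + 99*s^3 - 97*s^2 - 480*s + 519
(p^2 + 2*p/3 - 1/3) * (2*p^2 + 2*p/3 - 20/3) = 2*p^4 + 2*p^3 - 62*p^2/9 - 14*p/3 + 20/9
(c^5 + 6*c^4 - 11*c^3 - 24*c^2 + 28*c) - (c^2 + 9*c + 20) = c^5 + 6*c^4 - 11*c^3 - 25*c^2 + 19*c - 20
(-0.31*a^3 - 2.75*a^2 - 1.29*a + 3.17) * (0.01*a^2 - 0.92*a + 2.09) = -0.0031*a^5 + 0.2577*a^4 + 1.8692*a^3 - 4.529*a^2 - 5.6125*a + 6.6253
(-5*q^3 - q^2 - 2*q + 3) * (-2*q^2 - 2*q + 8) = 10*q^5 + 12*q^4 - 34*q^3 - 10*q^2 - 22*q + 24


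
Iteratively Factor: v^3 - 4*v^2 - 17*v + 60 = (v - 3)*(v^2 - v - 20) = (v - 5)*(v - 3)*(v + 4)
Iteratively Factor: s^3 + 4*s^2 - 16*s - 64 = (s + 4)*(s^2 - 16) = (s + 4)^2*(s - 4)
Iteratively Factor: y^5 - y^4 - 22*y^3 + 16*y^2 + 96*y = (y - 3)*(y^4 + 2*y^3 - 16*y^2 - 32*y) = y*(y - 3)*(y^3 + 2*y^2 - 16*y - 32) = y*(y - 3)*(y + 4)*(y^2 - 2*y - 8) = y*(y - 4)*(y - 3)*(y + 4)*(y + 2)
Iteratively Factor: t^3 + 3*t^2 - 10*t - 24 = (t - 3)*(t^2 + 6*t + 8) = (t - 3)*(t + 2)*(t + 4)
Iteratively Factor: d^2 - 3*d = (d - 3)*(d)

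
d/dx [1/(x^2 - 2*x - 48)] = 2*(1 - x)/(-x^2 + 2*x + 48)^2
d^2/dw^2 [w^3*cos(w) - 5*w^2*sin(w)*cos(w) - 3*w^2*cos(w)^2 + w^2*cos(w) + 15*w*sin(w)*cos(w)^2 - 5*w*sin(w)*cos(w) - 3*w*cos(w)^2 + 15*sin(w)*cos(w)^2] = -w^3*cos(w) - 6*w^2*sin(w) + 10*w^2*sin(2*w) - w^2*cos(w) + 6*w^2*cos(2*w) - 31*w*sin(w)/4 + 22*w*sin(2*w) - 135*w*sin(3*w)/4 + 6*w*cos(w) - 14*w*cos(2*w) - 15*sin(w)/4 + sin(2*w) - 135*sin(3*w)/4 + 19*cos(w)/2 - 13*cos(2*w) + 45*cos(3*w)/2 - 3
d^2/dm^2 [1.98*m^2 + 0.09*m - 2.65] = 3.96000000000000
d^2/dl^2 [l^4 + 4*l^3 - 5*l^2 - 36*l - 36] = 12*l^2 + 24*l - 10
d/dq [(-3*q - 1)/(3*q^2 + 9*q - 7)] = 3*(3*q^2 + 2*q + 10)/(9*q^4 + 54*q^3 + 39*q^2 - 126*q + 49)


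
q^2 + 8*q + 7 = (q + 1)*(q + 7)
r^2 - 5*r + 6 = (r - 3)*(r - 2)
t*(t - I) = t^2 - I*t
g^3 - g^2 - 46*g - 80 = (g - 8)*(g + 2)*(g + 5)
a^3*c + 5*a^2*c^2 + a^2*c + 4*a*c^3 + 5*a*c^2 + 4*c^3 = (a + c)*(a + 4*c)*(a*c + c)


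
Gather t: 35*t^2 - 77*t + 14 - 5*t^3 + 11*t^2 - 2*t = -5*t^3 + 46*t^2 - 79*t + 14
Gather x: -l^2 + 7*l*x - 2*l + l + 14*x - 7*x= -l^2 - l + x*(7*l + 7)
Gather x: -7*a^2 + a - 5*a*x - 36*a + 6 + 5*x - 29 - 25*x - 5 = -7*a^2 - 35*a + x*(-5*a - 20) - 28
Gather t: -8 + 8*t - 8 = 8*t - 16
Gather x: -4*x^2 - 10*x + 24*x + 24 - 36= -4*x^2 + 14*x - 12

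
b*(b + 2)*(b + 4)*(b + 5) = b^4 + 11*b^3 + 38*b^2 + 40*b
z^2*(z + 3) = z^3 + 3*z^2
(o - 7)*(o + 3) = o^2 - 4*o - 21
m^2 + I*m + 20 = (m - 4*I)*(m + 5*I)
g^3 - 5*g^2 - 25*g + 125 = (g - 5)^2*(g + 5)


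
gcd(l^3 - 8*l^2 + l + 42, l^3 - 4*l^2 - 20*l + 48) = 1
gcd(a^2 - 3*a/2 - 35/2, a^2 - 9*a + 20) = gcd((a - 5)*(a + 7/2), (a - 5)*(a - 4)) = a - 5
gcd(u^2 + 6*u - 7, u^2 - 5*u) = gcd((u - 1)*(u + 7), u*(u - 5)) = 1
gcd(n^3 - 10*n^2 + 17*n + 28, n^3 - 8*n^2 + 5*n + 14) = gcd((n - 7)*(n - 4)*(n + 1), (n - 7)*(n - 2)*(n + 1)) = n^2 - 6*n - 7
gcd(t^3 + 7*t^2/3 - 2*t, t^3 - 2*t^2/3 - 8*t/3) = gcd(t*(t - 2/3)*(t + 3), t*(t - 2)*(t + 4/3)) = t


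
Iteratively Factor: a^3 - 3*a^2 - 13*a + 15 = (a + 3)*(a^2 - 6*a + 5) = (a - 5)*(a + 3)*(a - 1)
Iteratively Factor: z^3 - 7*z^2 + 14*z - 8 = (z - 2)*(z^2 - 5*z + 4) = (z - 2)*(z - 1)*(z - 4)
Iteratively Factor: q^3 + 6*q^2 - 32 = (q - 2)*(q^2 + 8*q + 16) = (q - 2)*(q + 4)*(q + 4)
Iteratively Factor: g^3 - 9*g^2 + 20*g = (g)*(g^2 - 9*g + 20) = g*(g - 4)*(g - 5)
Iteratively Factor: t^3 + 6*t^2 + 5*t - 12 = (t - 1)*(t^2 + 7*t + 12) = (t - 1)*(t + 4)*(t + 3)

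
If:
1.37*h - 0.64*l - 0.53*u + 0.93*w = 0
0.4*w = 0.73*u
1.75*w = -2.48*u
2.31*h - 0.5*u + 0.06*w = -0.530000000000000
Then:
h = -0.23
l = -0.49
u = 0.00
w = 0.00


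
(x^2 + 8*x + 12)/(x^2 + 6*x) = (x + 2)/x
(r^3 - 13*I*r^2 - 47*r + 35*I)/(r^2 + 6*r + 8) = (r^3 - 13*I*r^2 - 47*r + 35*I)/(r^2 + 6*r + 8)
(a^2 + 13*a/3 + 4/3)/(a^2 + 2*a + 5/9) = 3*(a + 4)/(3*a + 5)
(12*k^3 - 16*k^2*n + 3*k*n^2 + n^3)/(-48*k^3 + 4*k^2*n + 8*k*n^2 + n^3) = (-k + n)/(4*k + n)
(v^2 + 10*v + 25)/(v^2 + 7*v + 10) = (v + 5)/(v + 2)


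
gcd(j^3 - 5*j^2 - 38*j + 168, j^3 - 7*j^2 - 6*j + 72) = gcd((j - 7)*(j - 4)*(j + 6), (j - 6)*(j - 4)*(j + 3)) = j - 4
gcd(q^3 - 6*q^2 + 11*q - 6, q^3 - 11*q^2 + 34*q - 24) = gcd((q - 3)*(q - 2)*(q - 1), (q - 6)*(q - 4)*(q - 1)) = q - 1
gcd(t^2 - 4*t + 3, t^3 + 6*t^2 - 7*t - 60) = t - 3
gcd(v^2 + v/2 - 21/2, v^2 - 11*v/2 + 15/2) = v - 3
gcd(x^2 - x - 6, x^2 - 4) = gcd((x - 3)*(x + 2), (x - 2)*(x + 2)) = x + 2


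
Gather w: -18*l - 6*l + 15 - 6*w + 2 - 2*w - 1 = -24*l - 8*w + 16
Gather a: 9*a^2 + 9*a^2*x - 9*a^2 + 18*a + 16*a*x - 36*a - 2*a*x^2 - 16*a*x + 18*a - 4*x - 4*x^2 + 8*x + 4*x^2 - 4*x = 9*a^2*x - 2*a*x^2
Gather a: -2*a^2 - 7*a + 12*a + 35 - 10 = -2*a^2 + 5*a + 25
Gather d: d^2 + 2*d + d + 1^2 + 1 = d^2 + 3*d + 2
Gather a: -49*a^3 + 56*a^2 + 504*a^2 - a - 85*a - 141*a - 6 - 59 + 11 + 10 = -49*a^3 + 560*a^2 - 227*a - 44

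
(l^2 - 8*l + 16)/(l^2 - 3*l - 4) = (l - 4)/(l + 1)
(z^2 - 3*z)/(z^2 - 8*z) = (z - 3)/(z - 8)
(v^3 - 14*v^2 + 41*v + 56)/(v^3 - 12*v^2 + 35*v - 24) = (v^2 - 6*v - 7)/(v^2 - 4*v + 3)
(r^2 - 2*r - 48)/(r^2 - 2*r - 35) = (-r^2 + 2*r + 48)/(-r^2 + 2*r + 35)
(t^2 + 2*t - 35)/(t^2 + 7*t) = (t - 5)/t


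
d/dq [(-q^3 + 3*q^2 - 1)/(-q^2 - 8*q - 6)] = (q^4 + 16*q^3 - 6*q^2 - 38*q - 8)/(q^4 + 16*q^3 + 76*q^2 + 96*q + 36)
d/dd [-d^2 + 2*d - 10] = 2 - 2*d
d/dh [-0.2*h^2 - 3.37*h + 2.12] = -0.4*h - 3.37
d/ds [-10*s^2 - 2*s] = -20*s - 2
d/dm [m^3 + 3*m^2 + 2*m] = 3*m^2 + 6*m + 2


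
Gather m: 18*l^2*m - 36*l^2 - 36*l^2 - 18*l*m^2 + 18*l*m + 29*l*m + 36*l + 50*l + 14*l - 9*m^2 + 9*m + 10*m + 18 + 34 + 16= -72*l^2 + 100*l + m^2*(-18*l - 9) + m*(18*l^2 + 47*l + 19) + 68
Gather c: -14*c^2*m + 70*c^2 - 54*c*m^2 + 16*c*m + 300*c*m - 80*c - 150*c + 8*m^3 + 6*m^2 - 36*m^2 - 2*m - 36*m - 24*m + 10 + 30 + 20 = c^2*(70 - 14*m) + c*(-54*m^2 + 316*m - 230) + 8*m^3 - 30*m^2 - 62*m + 60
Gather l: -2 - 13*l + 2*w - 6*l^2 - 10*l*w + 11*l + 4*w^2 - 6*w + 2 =-6*l^2 + l*(-10*w - 2) + 4*w^2 - 4*w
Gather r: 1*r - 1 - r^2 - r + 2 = 1 - r^2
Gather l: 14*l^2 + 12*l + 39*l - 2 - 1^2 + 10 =14*l^2 + 51*l + 7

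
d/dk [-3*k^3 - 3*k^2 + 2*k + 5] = -9*k^2 - 6*k + 2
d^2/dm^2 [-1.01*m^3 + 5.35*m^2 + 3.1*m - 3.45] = 10.7 - 6.06*m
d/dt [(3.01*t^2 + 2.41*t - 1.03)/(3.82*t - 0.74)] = (11.4982*t^2 - 4.4548*t + 2.1512)/(14.5924*t^2 - 5.6536*t + 0.5476)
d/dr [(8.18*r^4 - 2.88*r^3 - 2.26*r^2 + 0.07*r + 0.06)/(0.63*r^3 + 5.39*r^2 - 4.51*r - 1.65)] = (5.1534*r^6 + 88.1804*r^5 - 124.7748*r^4 - 28.0986*r^3 + 23.9579*r^2 + 6.8112*r + 0.1551)/(0.3969*r^6 + 6.7914*r^5 + 23.3695*r^4 - 50.6968*r^3 + 2.5531*r^2 + 14.883*r + 2.7225)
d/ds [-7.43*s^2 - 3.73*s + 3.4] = -14.86*s - 3.73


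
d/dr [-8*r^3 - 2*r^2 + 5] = 4*r*(-6*r - 1)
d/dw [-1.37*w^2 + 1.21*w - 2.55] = 1.21 - 2.74*w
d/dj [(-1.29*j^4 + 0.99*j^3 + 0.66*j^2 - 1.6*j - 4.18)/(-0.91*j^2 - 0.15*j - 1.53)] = (2.3478*j^5 - 0.3204*j^4 + 7.5978*j^3 - 6.0991*j^2 - 9.6272*j + 1.821)/(0.8281*j^4 + 0.273*j^3 + 2.8071*j^2 + 0.459*j + 2.3409)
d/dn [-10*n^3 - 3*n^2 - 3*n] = -30*n^2 - 6*n - 3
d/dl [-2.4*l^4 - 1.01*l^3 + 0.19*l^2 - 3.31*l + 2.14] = -9.6*l^3 - 3.03*l^2 + 0.38*l - 3.31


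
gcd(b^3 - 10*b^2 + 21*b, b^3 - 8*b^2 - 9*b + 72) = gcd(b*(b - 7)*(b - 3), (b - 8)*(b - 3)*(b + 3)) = b - 3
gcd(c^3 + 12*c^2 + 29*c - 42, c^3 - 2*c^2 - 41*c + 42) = c^2 + 5*c - 6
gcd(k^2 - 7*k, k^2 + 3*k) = k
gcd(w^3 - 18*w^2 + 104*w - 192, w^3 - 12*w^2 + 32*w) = w^2 - 12*w + 32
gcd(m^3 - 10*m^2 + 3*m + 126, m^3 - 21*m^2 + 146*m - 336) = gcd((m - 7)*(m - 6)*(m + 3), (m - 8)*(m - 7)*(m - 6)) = m^2 - 13*m + 42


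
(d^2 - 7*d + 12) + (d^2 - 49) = 2*d^2 - 7*d - 37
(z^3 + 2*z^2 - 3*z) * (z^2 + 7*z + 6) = z^5 + 9*z^4 + 17*z^3 - 9*z^2 - 18*z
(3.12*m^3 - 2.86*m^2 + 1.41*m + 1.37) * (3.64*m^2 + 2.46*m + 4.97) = 11.3568*m^5 - 2.7352*m^4 + 13.6032*m^3 - 5.7588*m^2 + 10.3779*m + 6.8089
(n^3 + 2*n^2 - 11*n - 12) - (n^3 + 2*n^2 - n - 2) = -10*n - 10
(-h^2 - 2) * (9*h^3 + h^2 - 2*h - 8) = -9*h^5 - h^4 - 16*h^3 + 6*h^2 + 4*h + 16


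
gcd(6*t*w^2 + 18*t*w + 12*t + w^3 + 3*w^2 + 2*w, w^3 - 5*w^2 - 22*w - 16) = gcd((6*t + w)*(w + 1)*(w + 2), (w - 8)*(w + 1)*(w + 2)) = w^2 + 3*w + 2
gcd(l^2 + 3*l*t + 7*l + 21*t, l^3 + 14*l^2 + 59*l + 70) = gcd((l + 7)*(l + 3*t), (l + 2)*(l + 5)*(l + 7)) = l + 7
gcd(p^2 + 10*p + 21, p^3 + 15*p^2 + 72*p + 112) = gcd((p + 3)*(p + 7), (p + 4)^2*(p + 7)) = p + 7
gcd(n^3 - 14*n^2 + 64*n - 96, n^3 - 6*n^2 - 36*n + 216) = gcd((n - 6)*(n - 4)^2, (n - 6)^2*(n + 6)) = n - 6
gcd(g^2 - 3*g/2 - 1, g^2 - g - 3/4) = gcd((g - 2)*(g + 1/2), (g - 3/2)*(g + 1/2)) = g + 1/2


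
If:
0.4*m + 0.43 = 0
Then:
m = -1.08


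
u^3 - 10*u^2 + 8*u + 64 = (u - 8)*(u - 4)*(u + 2)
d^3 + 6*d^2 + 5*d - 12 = (d - 1)*(d + 3)*(d + 4)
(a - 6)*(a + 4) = a^2 - 2*a - 24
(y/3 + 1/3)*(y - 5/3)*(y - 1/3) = y^3/3 - y^2/3 - 13*y/27 + 5/27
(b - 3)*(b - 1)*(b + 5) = b^3 + b^2 - 17*b + 15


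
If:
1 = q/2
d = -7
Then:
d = -7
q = 2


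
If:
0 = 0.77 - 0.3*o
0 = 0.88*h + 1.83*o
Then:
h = -5.34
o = 2.57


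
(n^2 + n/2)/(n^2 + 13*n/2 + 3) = n/(n + 6)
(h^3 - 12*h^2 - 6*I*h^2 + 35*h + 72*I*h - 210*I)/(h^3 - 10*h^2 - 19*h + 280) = (h^2 - h*(5 + 6*I) + 30*I)/(h^2 - 3*h - 40)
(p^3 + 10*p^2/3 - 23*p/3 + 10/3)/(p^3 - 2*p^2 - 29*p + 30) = (p - 2/3)/(p - 6)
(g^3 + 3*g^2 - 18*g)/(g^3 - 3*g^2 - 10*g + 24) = g*(g^2 + 3*g - 18)/(g^3 - 3*g^2 - 10*g + 24)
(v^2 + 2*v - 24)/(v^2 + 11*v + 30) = (v - 4)/(v + 5)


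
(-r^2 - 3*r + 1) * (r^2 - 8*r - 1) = -r^4 + 5*r^3 + 26*r^2 - 5*r - 1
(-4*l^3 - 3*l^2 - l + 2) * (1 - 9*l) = 36*l^4 + 23*l^3 + 6*l^2 - 19*l + 2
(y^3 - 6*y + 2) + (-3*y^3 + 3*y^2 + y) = -2*y^3 + 3*y^2 - 5*y + 2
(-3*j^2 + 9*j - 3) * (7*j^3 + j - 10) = -21*j^5 + 63*j^4 - 24*j^3 + 39*j^2 - 93*j + 30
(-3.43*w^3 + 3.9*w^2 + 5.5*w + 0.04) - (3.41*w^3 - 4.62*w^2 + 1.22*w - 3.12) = -6.84*w^3 + 8.52*w^2 + 4.28*w + 3.16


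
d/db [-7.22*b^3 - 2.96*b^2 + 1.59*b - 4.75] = -21.66*b^2 - 5.92*b + 1.59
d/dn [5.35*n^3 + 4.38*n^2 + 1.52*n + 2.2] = 16.05*n^2 + 8.76*n + 1.52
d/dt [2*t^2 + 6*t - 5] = 4*t + 6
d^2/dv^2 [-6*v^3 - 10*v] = -36*v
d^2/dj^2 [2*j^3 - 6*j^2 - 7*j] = 12*j - 12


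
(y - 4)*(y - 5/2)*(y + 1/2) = y^3 - 6*y^2 + 27*y/4 + 5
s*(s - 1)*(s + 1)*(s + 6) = s^4 + 6*s^3 - s^2 - 6*s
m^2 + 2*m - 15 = (m - 3)*(m + 5)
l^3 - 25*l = l*(l - 5)*(l + 5)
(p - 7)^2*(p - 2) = p^3 - 16*p^2 + 77*p - 98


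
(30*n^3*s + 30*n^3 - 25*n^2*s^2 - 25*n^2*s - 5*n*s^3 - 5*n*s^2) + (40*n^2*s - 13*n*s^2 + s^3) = 30*n^3*s + 30*n^3 - 25*n^2*s^2 + 15*n^2*s - 5*n*s^3 - 18*n*s^2 + s^3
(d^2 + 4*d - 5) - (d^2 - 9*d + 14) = 13*d - 19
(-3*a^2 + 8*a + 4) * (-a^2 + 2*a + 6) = 3*a^4 - 14*a^3 - 6*a^2 + 56*a + 24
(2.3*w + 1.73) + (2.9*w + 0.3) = 5.2*w + 2.03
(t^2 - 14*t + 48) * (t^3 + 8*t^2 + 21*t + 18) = t^5 - 6*t^4 - 43*t^3 + 108*t^2 + 756*t + 864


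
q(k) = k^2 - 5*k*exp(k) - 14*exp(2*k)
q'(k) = -5*k*exp(k) + 2*k - 28*exp(2*k) - 5*exp(k)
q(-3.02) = 9.82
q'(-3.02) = -5.61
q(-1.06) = 1.28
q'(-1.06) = -5.38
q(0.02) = -14.67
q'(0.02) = -34.31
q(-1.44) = 2.99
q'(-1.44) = -3.93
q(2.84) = -4336.27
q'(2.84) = -8525.53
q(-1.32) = 2.51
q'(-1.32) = -4.21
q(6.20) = -3414459.43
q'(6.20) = -6816171.86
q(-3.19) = 10.81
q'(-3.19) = -5.98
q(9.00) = -919604125.70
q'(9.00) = -1838884272.04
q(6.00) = -2290633.94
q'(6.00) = -4571242.17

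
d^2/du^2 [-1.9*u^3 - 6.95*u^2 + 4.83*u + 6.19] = -11.4*u - 13.9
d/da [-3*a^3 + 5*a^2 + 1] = a*(10 - 9*a)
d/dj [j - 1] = 1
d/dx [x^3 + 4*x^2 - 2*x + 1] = 3*x^2 + 8*x - 2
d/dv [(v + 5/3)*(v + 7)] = 2*v + 26/3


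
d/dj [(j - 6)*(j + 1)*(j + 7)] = 3*j^2 + 4*j - 41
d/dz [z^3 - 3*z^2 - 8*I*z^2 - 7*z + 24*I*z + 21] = 3*z^2 - 6*z - 16*I*z - 7 + 24*I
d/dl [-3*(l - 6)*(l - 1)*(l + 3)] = -9*l^2 + 24*l + 45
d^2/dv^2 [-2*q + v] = 0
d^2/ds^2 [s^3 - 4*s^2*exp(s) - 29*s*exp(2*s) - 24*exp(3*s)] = -4*s^2*exp(s) - 116*s*exp(2*s) - 16*s*exp(s) + 6*s - 216*exp(3*s) - 116*exp(2*s) - 8*exp(s)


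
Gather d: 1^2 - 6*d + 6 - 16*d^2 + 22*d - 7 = -16*d^2 + 16*d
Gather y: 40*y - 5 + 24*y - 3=64*y - 8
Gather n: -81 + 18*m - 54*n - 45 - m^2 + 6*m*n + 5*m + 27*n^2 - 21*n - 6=-m^2 + 23*m + 27*n^2 + n*(6*m - 75) - 132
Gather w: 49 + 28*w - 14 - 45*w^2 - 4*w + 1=-45*w^2 + 24*w + 36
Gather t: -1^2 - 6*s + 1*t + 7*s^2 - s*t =7*s^2 - 6*s + t*(1 - s) - 1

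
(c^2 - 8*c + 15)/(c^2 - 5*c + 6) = (c - 5)/(c - 2)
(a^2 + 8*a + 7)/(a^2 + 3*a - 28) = (a + 1)/(a - 4)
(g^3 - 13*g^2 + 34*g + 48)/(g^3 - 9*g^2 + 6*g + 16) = (g - 6)/(g - 2)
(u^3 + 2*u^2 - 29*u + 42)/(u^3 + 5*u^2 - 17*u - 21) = (u - 2)/(u + 1)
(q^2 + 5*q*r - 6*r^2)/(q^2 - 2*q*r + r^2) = (q + 6*r)/(q - r)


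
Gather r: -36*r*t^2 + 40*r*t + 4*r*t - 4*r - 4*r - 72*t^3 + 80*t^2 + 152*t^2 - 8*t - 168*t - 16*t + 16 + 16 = r*(-36*t^2 + 44*t - 8) - 72*t^3 + 232*t^2 - 192*t + 32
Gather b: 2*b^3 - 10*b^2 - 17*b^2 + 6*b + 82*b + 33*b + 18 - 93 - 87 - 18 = 2*b^3 - 27*b^2 + 121*b - 180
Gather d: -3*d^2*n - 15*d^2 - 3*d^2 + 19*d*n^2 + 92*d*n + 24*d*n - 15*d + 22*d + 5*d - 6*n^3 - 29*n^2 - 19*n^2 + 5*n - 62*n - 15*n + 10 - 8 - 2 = d^2*(-3*n - 18) + d*(19*n^2 + 116*n + 12) - 6*n^3 - 48*n^2 - 72*n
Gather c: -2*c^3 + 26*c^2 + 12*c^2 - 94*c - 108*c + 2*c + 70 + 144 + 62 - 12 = -2*c^3 + 38*c^2 - 200*c + 264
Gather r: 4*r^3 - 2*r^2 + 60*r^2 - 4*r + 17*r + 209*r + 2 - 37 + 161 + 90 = 4*r^3 + 58*r^2 + 222*r + 216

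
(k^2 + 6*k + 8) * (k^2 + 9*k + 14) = k^4 + 15*k^3 + 76*k^2 + 156*k + 112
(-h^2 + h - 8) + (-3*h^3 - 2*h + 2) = -3*h^3 - h^2 - h - 6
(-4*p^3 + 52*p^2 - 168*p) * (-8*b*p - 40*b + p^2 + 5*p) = 32*b*p^4 - 256*b*p^3 - 736*b*p^2 + 6720*b*p - 4*p^5 + 32*p^4 + 92*p^3 - 840*p^2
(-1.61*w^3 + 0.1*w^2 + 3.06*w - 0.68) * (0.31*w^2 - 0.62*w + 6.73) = -0.4991*w^5 + 1.0292*w^4 - 9.9487*w^3 - 1.435*w^2 + 21.0154*w - 4.5764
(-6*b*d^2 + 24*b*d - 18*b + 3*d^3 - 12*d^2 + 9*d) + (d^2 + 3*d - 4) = -6*b*d^2 + 24*b*d - 18*b + 3*d^3 - 11*d^2 + 12*d - 4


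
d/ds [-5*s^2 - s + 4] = -10*s - 1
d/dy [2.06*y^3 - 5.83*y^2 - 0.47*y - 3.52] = 6.18*y^2 - 11.66*y - 0.47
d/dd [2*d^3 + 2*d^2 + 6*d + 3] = 6*d^2 + 4*d + 6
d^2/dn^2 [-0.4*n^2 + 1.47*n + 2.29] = -0.800000000000000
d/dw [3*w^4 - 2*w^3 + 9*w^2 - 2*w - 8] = 12*w^3 - 6*w^2 + 18*w - 2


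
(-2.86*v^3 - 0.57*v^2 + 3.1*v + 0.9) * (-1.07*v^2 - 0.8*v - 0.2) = 3.0602*v^5 + 2.8979*v^4 - 2.289*v^3 - 3.329*v^2 - 1.34*v - 0.18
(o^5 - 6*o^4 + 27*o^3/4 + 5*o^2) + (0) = o^5 - 6*o^4 + 27*o^3/4 + 5*o^2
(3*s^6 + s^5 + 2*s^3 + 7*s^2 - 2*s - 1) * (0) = 0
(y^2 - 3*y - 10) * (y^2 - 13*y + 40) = y^4 - 16*y^3 + 69*y^2 + 10*y - 400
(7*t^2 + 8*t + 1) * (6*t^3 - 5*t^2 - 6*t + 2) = 42*t^5 + 13*t^4 - 76*t^3 - 39*t^2 + 10*t + 2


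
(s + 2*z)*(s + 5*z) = s^2 + 7*s*z + 10*z^2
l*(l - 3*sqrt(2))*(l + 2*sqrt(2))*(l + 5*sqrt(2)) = l^4 + 4*sqrt(2)*l^3 - 22*l^2 - 60*sqrt(2)*l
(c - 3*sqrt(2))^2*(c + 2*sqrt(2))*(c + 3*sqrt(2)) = c^4 - sqrt(2)*c^3 - 30*c^2 + 18*sqrt(2)*c + 216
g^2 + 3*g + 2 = (g + 1)*(g + 2)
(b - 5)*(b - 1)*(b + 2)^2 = b^4 - 2*b^3 - 15*b^2 - 4*b + 20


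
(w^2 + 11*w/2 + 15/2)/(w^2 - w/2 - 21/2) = (2*w + 5)/(2*w - 7)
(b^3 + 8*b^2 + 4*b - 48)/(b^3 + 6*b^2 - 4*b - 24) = (b + 4)/(b + 2)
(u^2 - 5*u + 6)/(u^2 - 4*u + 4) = (u - 3)/(u - 2)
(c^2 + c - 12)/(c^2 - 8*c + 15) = (c + 4)/(c - 5)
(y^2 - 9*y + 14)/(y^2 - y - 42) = (y - 2)/(y + 6)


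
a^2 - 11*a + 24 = (a - 8)*(a - 3)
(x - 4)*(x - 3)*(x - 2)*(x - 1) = x^4 - 10*x^3 + 35*x^2 - 50*x + 24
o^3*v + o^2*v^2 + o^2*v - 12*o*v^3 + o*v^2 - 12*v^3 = (o - 3*v)*(o + 4*v)*(o*v + v)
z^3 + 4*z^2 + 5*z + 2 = (z + 1)^2*(z + 2)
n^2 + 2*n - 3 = (n - 1)*(n + 3)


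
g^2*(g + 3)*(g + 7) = g^4 + 10*g^3 + 21*g^2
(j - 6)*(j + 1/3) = j^2 - 17*j/3 - 2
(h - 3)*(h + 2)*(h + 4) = h^3 + 3*h^2 - 10*h - 24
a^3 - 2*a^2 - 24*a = a*(a - 6)*(a + 4)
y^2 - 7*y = y*(y - 7)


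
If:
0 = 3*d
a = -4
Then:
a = -4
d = 0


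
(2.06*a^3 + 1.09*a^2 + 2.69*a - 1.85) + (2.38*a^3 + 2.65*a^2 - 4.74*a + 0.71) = 4.44*a^3 + 3.74*a^2 - 2.05*a - 1.14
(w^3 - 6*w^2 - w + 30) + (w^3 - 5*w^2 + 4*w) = 2*w^3 - 11*w^2 + 3*w + 30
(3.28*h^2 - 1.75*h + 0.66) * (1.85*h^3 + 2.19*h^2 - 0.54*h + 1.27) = 6.068*h^5 + 3.9457*h^4 - 4.3827*h^3 + 6.556*h^2 - 2.5789*h + 0.8382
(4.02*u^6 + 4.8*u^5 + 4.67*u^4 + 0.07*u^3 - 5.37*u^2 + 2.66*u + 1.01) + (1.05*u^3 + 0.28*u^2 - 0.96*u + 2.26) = 4.02*u^6 + 4.8*u^5 + 4.67*u^4 + 1.12*u^3 - 5.09*u^2 + 1.7*u + 3.27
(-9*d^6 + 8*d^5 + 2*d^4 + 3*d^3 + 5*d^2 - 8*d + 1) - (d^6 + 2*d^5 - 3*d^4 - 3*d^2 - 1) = -10*d^6 + 6*d^5 + 5*d^4 + 3*d^3 + 8*d^2 - 8*d + 2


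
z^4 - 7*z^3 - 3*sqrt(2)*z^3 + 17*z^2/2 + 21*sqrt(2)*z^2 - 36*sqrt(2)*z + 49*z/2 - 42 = (z - 4)*(z - 3)*(z - 7*sqrt(2)/2)*(z + sqrt(2)/2)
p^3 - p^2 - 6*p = p*(p - 3)*(p + 2)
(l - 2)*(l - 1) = l^2 - 3*l + 2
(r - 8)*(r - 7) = r^2 - 15*r + 56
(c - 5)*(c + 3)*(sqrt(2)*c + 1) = sqrt(2)*c^3 - 2*sqrt(2)*c^2 + c^2 - 15*sqrt(2)*c - 2*c - 15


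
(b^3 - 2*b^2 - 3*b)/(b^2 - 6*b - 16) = b*(-b^2 + 2*b + 3)/(-b^2 + 6*b + 16)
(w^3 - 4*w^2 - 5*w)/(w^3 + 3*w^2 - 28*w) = (w^2 - 4*w - 5)/(w^2 + 3*w - 28)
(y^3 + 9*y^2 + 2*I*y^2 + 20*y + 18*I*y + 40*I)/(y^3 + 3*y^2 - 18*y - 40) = (y^2 + 2*y*(2 + I) + 8*I)/(y^2 - 2*y - 8)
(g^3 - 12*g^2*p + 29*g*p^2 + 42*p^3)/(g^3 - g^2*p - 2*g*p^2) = (-g^2 + 13*g*p - 42*p^2)/(g*(-g + 2*p))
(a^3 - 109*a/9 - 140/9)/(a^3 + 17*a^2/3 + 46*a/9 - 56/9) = (3*a^2 - 7*a - 20)/(3*a^2 + 10*a - 8)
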